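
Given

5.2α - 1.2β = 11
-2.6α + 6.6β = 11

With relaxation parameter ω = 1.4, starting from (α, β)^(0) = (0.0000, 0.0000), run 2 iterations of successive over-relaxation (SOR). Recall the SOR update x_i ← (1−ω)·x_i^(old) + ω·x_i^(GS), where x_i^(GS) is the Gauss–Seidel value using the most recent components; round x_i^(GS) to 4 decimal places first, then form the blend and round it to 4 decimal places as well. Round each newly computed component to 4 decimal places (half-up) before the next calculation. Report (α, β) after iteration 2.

Iteration 1:
  α: GS value = (11 - (-1.2)·0.0000) / (5.2) = 2.1154;  α ← (1−ω)·0.0000 + ω·2.1154 = 2.9616
  β: GS value = (11 - (-2.6)·2.9616) / (6.6) = 2.8334;  β ← (1−ω)·0.0000 + ω·2.8334 = 3.9668
Iteration 2:
  α: GS value = (11 - (-1.2)·3.9668) / (5.2) = 3.0308;  α ← (1−ω)·2.9616 + ω·3.0308 = 3.0585
  β: GS value = (11 - (-2.6)·3.0585) / (6.6) = 2.8715;  β ← (1−ω)·3.9668 + ω·2.8715 = 2.4334

(3.0585, 2.4334)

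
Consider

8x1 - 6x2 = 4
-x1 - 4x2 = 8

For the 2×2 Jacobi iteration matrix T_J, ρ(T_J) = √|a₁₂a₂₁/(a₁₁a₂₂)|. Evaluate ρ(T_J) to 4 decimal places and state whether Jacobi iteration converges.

a₁₂a₂₁/(a₁₁a₂₂) = (-6)·(-1) / ((8)·(-4)) = -0.187500
ρ = √|-0.187500| = √0.187500 = 0.4330
ρ < 1, so Jacobi converges

0.4330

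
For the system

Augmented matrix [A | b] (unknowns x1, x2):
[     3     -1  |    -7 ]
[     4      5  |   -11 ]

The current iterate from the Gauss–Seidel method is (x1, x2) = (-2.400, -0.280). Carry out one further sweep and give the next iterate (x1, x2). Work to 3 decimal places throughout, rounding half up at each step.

One sweep:
  x1 = (-7 - (-1)·-0.280) / (3) = -2.427
  x2 = (-11 - (4)·-2.427) / (5) = -0.258

(-2.427, -0.258)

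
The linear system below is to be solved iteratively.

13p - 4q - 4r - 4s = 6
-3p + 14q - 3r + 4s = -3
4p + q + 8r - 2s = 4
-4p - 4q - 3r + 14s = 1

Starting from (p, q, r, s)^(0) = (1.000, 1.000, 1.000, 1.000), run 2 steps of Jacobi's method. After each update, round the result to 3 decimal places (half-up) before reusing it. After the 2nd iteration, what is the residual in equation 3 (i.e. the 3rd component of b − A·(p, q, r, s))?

Iteration 1:
  p = (6 - (-4)·1.000 - (-4)·1.000 - (-4)·1.000) / (13) = 1.385
  q = (-3 - (-3)·1.000 - (-3)·1.000 - (4)·1.000) / (14) = -0.071
  r = (4 - (4)·1.000 - (1)·1.000 - (-2)·1.000) / (8) = 0.125
  s = (1 - (-4)·1.000 - (-4)·1.000 - (-3)·1.000) / (14) = 0.857
Iteration 2:
  p = (6 - (-4)·-0.071 - (-4)·0.125 - (-4)·0.857) / (13) = 0.742
  q = (-3 - (-3)·1.385 - (-3)·0.125 - (4)·0.857) / (14) = -0.136
  r = (4 - (4)·1.385 - (1)·-0.071 - (-2)·0.857) / (8) = 0.031
  s = (1 - (-4)·1.385 - (-4)·-0.071 - (-3)·0.125) / (14) = 0.474
Residual b − A·x = (-2.170, -0.673, 1.868, -3.119)

1.868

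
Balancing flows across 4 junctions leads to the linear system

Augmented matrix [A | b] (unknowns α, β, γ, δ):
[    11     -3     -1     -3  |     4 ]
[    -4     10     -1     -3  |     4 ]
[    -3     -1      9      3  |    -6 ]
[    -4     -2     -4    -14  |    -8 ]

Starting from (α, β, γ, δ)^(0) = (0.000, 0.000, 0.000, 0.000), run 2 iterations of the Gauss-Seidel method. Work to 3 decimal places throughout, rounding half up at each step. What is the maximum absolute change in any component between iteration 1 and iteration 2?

0.248

Iteration 1:
  α = (4 - (-3)·0.000 - (-1)·0.000 - (-3)·0.000) / (11) = 0.364
  β = (4 - (-4)·0.364 - (-1)·0.000 - (-3)·0.000) / (10) = 0.546
  γ = (-6 - (-3)·0.364 - (-1)·0.546 - (3)·0.000) / (9) = -0.485
  δ = (-8 - (-4)·0.364 - (-2)·0.546 - (-4)·-0.485) / (-14) = 0.528
Iteration 2:
  α = (4 - (-3)·0.546 - (-1)·-0.485 - (-3)·0.528) / (11) = 0.612
  β = (4 - (-4)·0.612 - (-1)·-0.485 - (-3)·0.528) / (10) = 0.755
  γ = (-6 - (-3)·0.612 - (-1)·0.755 - (3)·0.528) / (9) = -0.555
  δ = (-8 - (-4)·0.612 - (-2)·0.755 - (-4)·-0.555) / (-14) = 0.447
Change: (0.248, 0.209, -0.070, -0.081) → max |·| = 0.248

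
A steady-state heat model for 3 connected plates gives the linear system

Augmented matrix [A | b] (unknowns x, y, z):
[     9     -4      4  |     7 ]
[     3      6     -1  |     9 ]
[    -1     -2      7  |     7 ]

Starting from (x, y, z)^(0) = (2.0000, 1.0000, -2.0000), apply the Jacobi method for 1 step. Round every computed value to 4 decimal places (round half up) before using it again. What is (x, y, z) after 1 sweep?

Iteration 1:
  x = (7 - (-4)·1.0000 - (4)·-2.0000) / (9) = 2.1111
  y = (9 - (3)·2.0000 - (-1)·-2.0000) / (6) = 0.1667
  z = (7 - (-1)·2.0000 - (-2)·1.0000) / (7) = 1.5714

(2.1111, 0.1667, 1.5714)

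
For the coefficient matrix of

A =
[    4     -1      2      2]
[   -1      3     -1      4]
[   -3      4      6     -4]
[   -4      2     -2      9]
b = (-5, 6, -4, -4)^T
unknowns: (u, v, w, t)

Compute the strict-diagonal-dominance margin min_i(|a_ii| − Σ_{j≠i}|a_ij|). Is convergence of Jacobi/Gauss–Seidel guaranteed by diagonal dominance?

-5

row 1: |4| − (1+2+2) = -1
row 2: |3| − (1+1+4) = -3
row 3: |6| − (3+4+4) = -5
row 4: |9| − (4+2+2) = 1
minimum over rows = -5 → not strictly diagonally dominant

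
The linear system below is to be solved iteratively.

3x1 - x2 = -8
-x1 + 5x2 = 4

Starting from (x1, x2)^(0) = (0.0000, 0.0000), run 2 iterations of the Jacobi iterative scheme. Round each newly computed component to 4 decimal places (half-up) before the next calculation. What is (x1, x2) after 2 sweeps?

Iteration 1:
  x1 = (-8 - (-1)·0.0000) / (3) = -2.6667
  x2 = (4 - (-1)·0.0000) / (5) = 0.8000
Iteration 2:
  x1 = (-8 - (-1)·0.8000) / (3) = -2.4000
  x2 = (4 - (-1)·-2.6667) / (5) = 0.2667

(-2.4000, 0.2667)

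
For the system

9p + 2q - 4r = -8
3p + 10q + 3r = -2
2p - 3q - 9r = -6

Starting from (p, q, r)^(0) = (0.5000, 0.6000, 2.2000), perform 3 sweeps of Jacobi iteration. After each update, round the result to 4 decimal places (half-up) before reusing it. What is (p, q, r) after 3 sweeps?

Iteration 1:
  p = (-8 - (2)·0.6000 - (-4)·2.2000) / (9) = -0.0444
  q = (-2 - (3)·0.5000 - (3)·2.2000) / (10) = -1.0100
  r = (-6 - (2)·0.5000 - (-3)·0.6000) / (-9) = 0.5778
Iteration 2:
  p = (-8 - (2)·-1.0100 - (-4)·0.5778) / (9) = -0.4076
  q = (-2 - (3)·-0.0444 - (3)·0.5778) / (10) = -0.3600
  r = (-6 - (2)·-0.0444 - (-3)·-1.0100) / (-9) = 0.9935
Iteration 3:
  p = (-8 - (2)·-0.3600 - (-4)·0.9935) / (9) = -0.3673
  q = (-2 - (3)·-0.4076 - (3)·0.9935) / (10) = -0.3758
  r = (-6 - (2)·-0.4076 - (-3)·-0.3600) / (-9) = 0.6961

(-0.3673, -0.3758, 0.6961)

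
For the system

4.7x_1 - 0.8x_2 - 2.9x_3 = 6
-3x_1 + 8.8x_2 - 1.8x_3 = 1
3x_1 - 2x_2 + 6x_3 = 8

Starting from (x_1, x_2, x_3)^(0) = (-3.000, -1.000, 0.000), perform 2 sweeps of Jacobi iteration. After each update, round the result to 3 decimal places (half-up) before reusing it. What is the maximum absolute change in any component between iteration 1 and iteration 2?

2.023

Iteration 1:
  x_1 = (6 - (-0.8)·-1.000 - (-2.9)·0.000) / (4.7) = 1.106
  x_2 = (1 - (-3)·-3.000 - (-1.8)·0.000) / (8.8) = -0.909
  x_3 = (8 - (3)·-3.000 - (-2)·-1.000) / (6) = 2.500
Iteration 2:
  x_1 = (6 - (-0.8)·-0.909 - (-2.9)·2.500) / (4.7) = 2.664
  x_2 = (1 - (-3)·1.106 - (-1.8)·2.500) / (8.8) = 1.002
  x_3 = (8 - (3)·1.106 - (-2)·-0.909) / (6) = 0.477
Change: (1.558, 1.911, -2.023) → max |·| = 2.023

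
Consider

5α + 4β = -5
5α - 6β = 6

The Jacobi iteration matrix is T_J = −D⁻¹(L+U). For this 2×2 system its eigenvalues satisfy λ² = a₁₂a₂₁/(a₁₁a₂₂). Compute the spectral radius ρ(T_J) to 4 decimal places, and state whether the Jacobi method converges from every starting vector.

a₁₂a₂₁/(a₁₁a₂₂) = (4)·(5) / ((5)·(-6)) = -0.666667
ρ = √|-0.666667| = √0.666667 = 0.8165
ρ < 1, so Jacobi converges

0.8165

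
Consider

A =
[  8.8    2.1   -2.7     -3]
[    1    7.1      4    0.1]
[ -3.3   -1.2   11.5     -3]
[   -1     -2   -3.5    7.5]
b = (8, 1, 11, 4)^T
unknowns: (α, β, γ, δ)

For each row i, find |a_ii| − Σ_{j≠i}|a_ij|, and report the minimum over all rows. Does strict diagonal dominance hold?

1

row 1: |8.8| − (2.1+2.7+3) = 1
row 2: |7.1| − (1+4+0.1) = 2
row 3: |11.5| − (3.3+1.2+3) = 4
row 4: |7.5| − (1+2+3.5) = 1
minimum over rows = 1 → strictly diagonally dominant (convergence guaranteed)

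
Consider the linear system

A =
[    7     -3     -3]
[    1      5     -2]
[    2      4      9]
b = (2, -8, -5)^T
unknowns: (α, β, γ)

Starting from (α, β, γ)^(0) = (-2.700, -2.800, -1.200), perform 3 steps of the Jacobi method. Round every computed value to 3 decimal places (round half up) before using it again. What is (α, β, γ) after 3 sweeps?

(0.134, -1.457, -0.240)

Iteration 1:
  α = (2 - (-3)·-2.800 - (-3)·-1.200) / (7) = -1.429
  β = (-8 - (1)·-2.700 - (-2)·-1.200) / (5) = -1.540
  γ = (-5 - (2)·-2.700 - (4)·-2.800) / (9) = 1.289
Iteration 2:
  α = (2 - (-3)·-1.540 - (-3)·1.289) / (7) = 0.178
  β = (-8 - (1)·-1.429 - (-2)·1.289) / (5) = -0.799
  γ = (-5 - (2)·-1.429 - (4)·-1.540) / (9) = 0.446
Iteration 3:
  α = (2 - (-3)·-0.799 - (-3)·0.446) / (7) = 0.134
  β = (-8 - (1)·0.178 - (-2)·0.446) / (5) = -1.457
  γ = (-5 - (2)·0.178 - (4)·-0.799) / (9) = -0.240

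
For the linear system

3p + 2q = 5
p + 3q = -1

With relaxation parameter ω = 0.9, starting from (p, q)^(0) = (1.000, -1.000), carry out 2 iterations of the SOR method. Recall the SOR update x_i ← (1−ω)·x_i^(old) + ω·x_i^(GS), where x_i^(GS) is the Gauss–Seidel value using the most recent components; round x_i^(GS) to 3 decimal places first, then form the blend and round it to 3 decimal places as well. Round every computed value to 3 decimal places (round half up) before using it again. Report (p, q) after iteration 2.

Iteration 1:
  p: GS value = (5 - (2)·-1.000) / (3) = 2.333;  p ← (1−ω)·1.000 + ω·2.333 = 2.200
  q: GS value = (-1 - (1)·2.200) / (3) = -1.067;  q ← (1−ω)·-1.000 + ω·-1.067 = -1.060
Iteration 2:
  p: GS value = (5 - (2)·-1.060) / (3) = 2.373;  p ← (1−ω)·2.200 + ω·2.373 = 2.356
  q: GS value = (-1 - (1)·2.356) / (3) = -1.119;  q ← (1−ω)·-1.060 + ω·-1.119 = -1.113

(2.356, -1.113)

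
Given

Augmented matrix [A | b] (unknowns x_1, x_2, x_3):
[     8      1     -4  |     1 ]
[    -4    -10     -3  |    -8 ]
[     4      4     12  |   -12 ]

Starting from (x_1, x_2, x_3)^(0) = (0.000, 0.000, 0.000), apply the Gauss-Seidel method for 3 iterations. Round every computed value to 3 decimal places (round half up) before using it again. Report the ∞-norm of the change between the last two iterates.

Iteration 1:
  x_1 = (1 - (1)·0.000 - (-4)·0.000) / (8) = 0.125
  x_2 = (-8 - (-4)·0.125 - (-3)·0.000) / (-10) = 0.750
  x_3 = (-12 - (4)·0.125 - (4)·0.750) / (12) = -1.292
Iteration 2:
  x_1 = (1 - (1)·0.750 - (-4)·-1.292) / (8) = -0.615
  x_2 = (-8 - (-4)·-0.615 - (-3)·-1.292) / (-10) = 1.434
  x_3 = (-12 - (4)·-0.615 - (4)·1.434) / (12) = -1.273
Iteration 3:
  x_1 = (1 - (1)·1.434 - (-4)·-1.273) / (8) = -0.691
  x_2 = (-8 - (-4)·-0.691 - (-3)·-1.273) / (-10) = 1.458
  x_3 = (-12 - (4)·-0.691 - (4)·1.458) / (12) = -1.256
Change: (-0.076, 0.024, 0.017) → max |·| = 0.076

0.076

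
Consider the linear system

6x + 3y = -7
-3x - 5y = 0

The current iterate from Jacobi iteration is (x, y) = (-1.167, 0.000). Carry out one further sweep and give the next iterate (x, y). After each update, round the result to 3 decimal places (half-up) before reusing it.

(-1.167, 0.700)

One sweep:
  x = (-7 - (3)·0.000) / (6) = -1.167
  y = (0 - (-3)·-1.167) / (-5) = 0.700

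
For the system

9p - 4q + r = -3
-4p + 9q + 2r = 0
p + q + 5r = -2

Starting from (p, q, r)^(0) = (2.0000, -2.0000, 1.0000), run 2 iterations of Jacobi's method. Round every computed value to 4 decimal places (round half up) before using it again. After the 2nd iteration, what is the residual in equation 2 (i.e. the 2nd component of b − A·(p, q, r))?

5.0963

Iteration 1:
  p = (-3 - (-4)·-2.0000 - (1)·1.0000) / (9) = -1.3333
  q = (0 - (-4)·2.0000 - (2)·1.0000) / (9) = 0.6667
  r = (-2 - (1)·2.0000 - (1)·-2.0000) / (5) = -0.4000
Iteration 2:
  p = (-3 - (-4)·0.6667 - (1)·-0.4000) / (9) = 0.0074
  q = (0 - (-4)·-1.3333 - (2)·-0.4000) / (9) = -0.5037
  r = (-2 - (1)·-1.3333 - (1)·0.6667) / (5) = -0.2667
Residual b − A·x = (-4.8147, 5.0963, -0.1702)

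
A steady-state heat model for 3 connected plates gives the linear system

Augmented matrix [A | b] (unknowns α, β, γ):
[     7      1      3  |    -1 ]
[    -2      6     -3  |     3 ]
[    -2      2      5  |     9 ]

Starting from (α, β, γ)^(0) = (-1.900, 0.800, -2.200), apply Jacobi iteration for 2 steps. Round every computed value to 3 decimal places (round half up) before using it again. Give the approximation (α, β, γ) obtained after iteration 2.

Iteration 1:
  α = (-1 - (1)·0.800 - (3)·-2.200) / (7) = 0.686
  β = (3 - (-2)·-1.900 - (-3)·-2.200) / (6) = -1.233
  γ = (9 - (-2)·-1.900 - (2)·0.800) / (5) = 0.720
Iteration 2:
  α = (-1 - (1)·-1.233 - (3)·0.720) / (7) = -0.275
  β = (3 - (-2)·0.686 - (-3)·0.720) / (6) = 1.089
  γ = (9 - (-2)·0.686 - (2)·-1.233) / (5) = 2.568

(-0.275, 1.089, 2.568)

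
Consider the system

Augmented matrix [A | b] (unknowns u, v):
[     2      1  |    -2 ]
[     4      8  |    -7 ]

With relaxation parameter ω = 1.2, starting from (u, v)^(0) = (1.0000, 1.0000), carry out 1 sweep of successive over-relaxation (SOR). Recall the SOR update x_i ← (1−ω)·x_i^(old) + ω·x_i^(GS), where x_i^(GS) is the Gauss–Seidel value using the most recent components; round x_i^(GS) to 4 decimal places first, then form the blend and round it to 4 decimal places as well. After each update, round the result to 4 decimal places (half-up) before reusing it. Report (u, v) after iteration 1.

Iteration 1:
  u: GS value = (-2 - (1)·1.0000) / (2) = -1.5000;  u ← (1−ω)·1.0000 + ω·-1.5000 = -2.0000
  v: GS value = (-7 - (4)·-2.0000) / (8) = 0.1250;  v ← (1−ω)·1.0000 + ω·0.1250 = -0.0500

(-2.0000, -0.0500)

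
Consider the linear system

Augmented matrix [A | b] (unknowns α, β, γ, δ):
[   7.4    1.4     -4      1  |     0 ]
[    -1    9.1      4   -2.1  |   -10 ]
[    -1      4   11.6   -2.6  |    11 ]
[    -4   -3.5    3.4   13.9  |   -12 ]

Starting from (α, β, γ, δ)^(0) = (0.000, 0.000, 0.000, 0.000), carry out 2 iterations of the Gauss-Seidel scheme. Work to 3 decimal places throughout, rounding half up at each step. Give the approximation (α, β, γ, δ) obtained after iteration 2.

Iteration 1:
  α = (0 - (1.4)·0.000 - (-4)·0.000 - (1)·0.000) / (7.4) = 0.000
  β = (-10 - (-1)·0.000 - (4)·0.000 - (-2.1)·0.000) / (9.1) = -1.099
  γ = (11 - (-1)·0.000 - (4)·-1.099 - (-2.6)·0.000) / (11.6) = 1.327
  δ = (-12 - (-4)·0.000 - (-3.5)·-1.099 - (3.4)·1.327) / (13.9) = -1.465
Iteration 2:
  α = (0 - (1.4)·-1.099 - (-4)·1.327 - (1)·-1.465) / (7.4) = 1.123
  β = (-10 - (-1)·1.123 - (4)·1.327 - (-2.1)·-1.465) / (9.1) = -1.897
  γ = (11 - (-1)·1.123 - (4)·-1.897 - (-2.6)·-1.465) / (11.6) = 1.371
  δ = (-12 - (-4)·1.123 - (-3.5)·-1.897 - (3.4)·1.371) / (13.9) = -1.353

(1.123, -1.897, 1.371, -1.353)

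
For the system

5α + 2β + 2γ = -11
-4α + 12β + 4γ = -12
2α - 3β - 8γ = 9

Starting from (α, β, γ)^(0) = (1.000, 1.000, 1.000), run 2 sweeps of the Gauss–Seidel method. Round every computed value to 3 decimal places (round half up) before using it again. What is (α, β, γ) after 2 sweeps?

Iteration 1:
  α = (-11 - (2)·1.000 - (2)·1.000) / (5) = -3.000
  β = (-12 - (-4)·-3.000 - (4)·1.000) / (12) = -2.333
  γ = (9 - (2)·-3.000 - (-3)·-2.333) / (-8) = -1.000
Iteration 2:
  α = (-11 - (2)·-2.333 - (2)·-1.000) / (5) = -0.867
  β = (-12 - (-4)·-0.867 - (4)·-1.000) / (12) = -0.956
  γ = (9 - (2)·-0.867 - (-3)·-0.956) / (-8) = -0.983

(-0.867, -0.956, -0.983)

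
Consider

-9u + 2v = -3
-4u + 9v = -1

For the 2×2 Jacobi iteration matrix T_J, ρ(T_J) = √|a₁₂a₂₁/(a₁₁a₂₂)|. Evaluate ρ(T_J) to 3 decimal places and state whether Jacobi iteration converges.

0.314

a₁₂a₂₁/(a₁₁a₂₂) = (2)·(-4) / ((-9)·(9)) = 0.098765
ρ = √|0.098765| = √0.098765 = 0.314
ρ < 1, so Jacobi converges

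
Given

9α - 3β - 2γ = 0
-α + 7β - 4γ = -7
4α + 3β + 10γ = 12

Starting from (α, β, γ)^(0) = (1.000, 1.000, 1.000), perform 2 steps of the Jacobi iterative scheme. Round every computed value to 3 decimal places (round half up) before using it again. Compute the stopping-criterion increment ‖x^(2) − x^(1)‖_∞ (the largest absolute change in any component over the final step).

0.563

Iteration 1:
  α = (0 - (-3)·1.000 - (-2)·1.000) / (9) = 0.556
  β = (-7 - (-1)·1.000 - (-4)·1.000) / (7) = -0.286
  γ = (12 - (4)·1.000 - (3)·1.000) / (10) = 0.500
Iteration 2:
  α = (0 - (-3)·-0.286 - (-2)·0.500) / (9) = 0.016
  β = (-7 - (-1)·0.556 - (-4)·0.500) / (7) = -0.635
  γ = (12 - (4)·0.556 - (3)·-0.286) / (10) = 1.063
Change: (-0.540, -0.349, 0.563) → max |·| = 0.563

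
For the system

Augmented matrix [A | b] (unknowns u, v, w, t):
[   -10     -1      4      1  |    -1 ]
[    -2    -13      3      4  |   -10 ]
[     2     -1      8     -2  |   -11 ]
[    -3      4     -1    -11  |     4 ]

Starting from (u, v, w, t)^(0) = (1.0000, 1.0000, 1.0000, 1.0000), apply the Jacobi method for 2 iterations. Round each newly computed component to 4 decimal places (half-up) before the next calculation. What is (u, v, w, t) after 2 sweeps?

Iteration 1:
  u = (-1 - (-1)·1.0000 - (4)·1.0000 - (1)·1.0000) / (-10) = 0.5000
  v = (-10 - (-2)·1.0000 - (3)·1.0000 - (4)·1.0000) / (-13) = 1.1538
  w = (-11 - (2)·1.0000 - (-1)·1.0000 - (-2)·1.0000) / (8) = -1.2500
  t = (4 - (-3)·1.0000 - (4)·1.0000 - (-1)·1.0000) / (-11) = -0.3636
Iteration 2:
  u = (-1 - (-1)·1.1538 - (4)·-1.2500 - (1)·-0.3636) / (-10) = -0.5517
  v = (-10 - (-2)·0.5000 - (3)·-1.2500 - (4)·-0.3636) / (-13) = 0.2920
  w = (-11 - (2)·0.5000 - (-1)·1.1538 - (-2)·-0.3636) / (8) = -1.4467
  t = (4 - (-3)·0.5000 - (4)·1.1538 - (-1)·-1.2500) / (-11) = 0.0332

(-0.5517, 0.2920, -1.4467, 0.0332)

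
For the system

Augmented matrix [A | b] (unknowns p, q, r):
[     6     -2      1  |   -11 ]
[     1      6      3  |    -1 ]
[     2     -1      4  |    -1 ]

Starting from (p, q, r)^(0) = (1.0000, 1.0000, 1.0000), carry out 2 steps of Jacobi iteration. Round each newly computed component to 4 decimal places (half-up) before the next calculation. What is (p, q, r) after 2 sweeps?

Iteration 1:
  p = (-11 - (-2)·1.0000 - (1)·1.0000) / (6) = -1.6667
  q = (-1 - (1)·1.0000 - (3)·1.0000) / (6) = -0.8333
  r = (-1 - (2)·1.0000 - (-1)·1.0000) / (4) = -0.5000
Iteration 2:
  p = (-11 - (-2)·-0.8333 - (1)·-0.5000) / (6) = -2.0278
  q = (-1 - (1)·-1.6667 - (3)·-0.5000) / (6) = 0.3611
  r = (-1 - (2)·-1.6667 - (-1)·-0.8333) / (4) = 0.3750

(-2.0278, 0.3611, 0.3750)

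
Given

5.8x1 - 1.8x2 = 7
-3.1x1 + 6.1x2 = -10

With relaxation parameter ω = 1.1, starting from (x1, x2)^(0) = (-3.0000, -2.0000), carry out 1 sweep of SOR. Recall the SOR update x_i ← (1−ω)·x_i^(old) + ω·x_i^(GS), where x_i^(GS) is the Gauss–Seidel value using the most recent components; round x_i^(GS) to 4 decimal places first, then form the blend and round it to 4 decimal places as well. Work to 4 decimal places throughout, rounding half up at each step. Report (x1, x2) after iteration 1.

Iteration 1:
  x1: GS value = (7 - (-1.8)·-2.0000) / (5.8) = 0.5862;  x1 ← (1−ω)·-3.0000 + ω·0.5862 = 0.9448
  x2: GS value = (-10 - (-3.1)·0.9448) / (6.1) = -1.1592;  x2 ← (1−ω)·-2.0000 + ω·-1.1592 = -1.0751

(0.9448, -1.0751)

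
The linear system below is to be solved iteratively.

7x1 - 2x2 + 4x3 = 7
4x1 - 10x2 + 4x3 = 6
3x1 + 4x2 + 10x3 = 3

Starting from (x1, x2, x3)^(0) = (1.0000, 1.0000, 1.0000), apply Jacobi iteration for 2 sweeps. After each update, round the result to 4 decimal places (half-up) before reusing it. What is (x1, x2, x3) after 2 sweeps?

(1.2857, -0.4743, 0.0057)

Iteration 1:
  x1 = (7 - (-2)·1.0000 - (4)·1.0000) / (7) = 0.7143
  x2 = (6 - (4)·1.0000 - (4)·1.0000) / (-10) = 0.2000
  x3 = (3 - (3)·1.0000 - (4)·1.0000) / (10) = -0.4000
Iteration 2:
  x1 = (7 - (-2)·0.2000 - (4)·-0.4000) / (7) = 1.2857
  x2 = (6 - (4)·0.7143 - (4)·-0.4000) / (-10) = -0.4743
  x3 = (3 - (3)·0.7143 - (4)·0.2000) / (10) = 0.0057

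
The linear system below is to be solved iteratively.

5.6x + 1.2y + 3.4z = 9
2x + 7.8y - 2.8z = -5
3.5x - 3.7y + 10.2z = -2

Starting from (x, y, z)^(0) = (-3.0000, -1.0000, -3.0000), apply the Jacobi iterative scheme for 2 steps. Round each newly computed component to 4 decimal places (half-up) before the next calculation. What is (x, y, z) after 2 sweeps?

Iteration 1:
  x = (9 - (1.2)·-1.0000 - (3.4)·-3.0000) / (5.6) = 3.6429
  y = (-5 - (2)·-3.0000 - (-2.8)·-3.0000) / (7.8) = -0.9487
  z = (-2 - (3.5)·-3.0000 - (-3.7)·-1.0000) / (10.2) = 0.4706
Iteration 2:
  x = (9 - (1.2)·-0.9487 - (3.4)·0.4706) / (5.6) = 1.5247
  y = (-5 - (2)·3.6429 - (-2.8)·0.4706) / (7.8) = -1.4062
  z = (-2 - (3.5)·3.6429 - (-3.7)·-0.9487) / (10.2) = -1.7902

(1.5247, -1.4062, -1.7902)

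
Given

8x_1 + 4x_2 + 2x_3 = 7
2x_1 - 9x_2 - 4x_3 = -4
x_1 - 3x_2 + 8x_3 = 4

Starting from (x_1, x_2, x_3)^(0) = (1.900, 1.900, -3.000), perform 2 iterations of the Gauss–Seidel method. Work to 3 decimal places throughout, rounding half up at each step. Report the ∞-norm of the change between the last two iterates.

2.073

Iteration 1:
  x_1 = (7 - (4)·1.900 - (2)·-3.000) / (8) = 0.675
  x_2 = (-4 - (2)·0.675 - (-4)·-3.000) / (-9) = 1.928
  x_3 = (4 - (1)·0.675 - (-3)·1.928) / (8) = 1.139
Iteration 2:
  x_1 = (7 - (4)·1.928 - (2)·1.139) / (8) = -0.374
  x_2 = (-4 - (2)·-0.374 - (-4)·1.139) / (-9) = -0.145
  x_3 = (4 - (1)·-0.374 - (-3)·-0.145) / (8) = 0.492
Change: (-1.049, -2.073, -0.647) → max |·| = 2.073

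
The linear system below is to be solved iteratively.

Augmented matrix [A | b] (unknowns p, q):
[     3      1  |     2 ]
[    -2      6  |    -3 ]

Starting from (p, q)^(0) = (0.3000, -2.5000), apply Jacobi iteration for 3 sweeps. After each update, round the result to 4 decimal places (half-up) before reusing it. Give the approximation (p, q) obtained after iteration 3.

(0.6667, -0.2333)

Iteration 1:
  p = (2 - (1)·-2.5000) / (3) = 1.5000
  q = (-3 - (-2)·0.3000) / (6) = -0.4000
Iteration 2:
  p = (2 - (1)·-0.4000) / (3) = 0.8000
  q = (-3 - (-2)·1.5000) / (6) = 0.0000
Iteration 3:
  p = (2 - (1)·0.0000) / (3) = 0.6667
  q = (-3 - (-2)·0.8000) / (6) = -0.2333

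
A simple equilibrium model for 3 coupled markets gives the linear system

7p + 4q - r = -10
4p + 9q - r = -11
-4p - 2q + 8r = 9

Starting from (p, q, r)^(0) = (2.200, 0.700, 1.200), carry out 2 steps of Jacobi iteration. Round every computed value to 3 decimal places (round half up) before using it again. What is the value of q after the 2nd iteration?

-0.219

Iteration 1:
  p = (-10 - (4)·0.700 - (-1)·1.200) / (7) = -1.657
  q = (-11 - (4)·2.200 - (-1)·1.200) / (9) = -2.067
  r = (9 - (-4)·2.200 - (-2)·0.700) / (8) = 2.400
Iteration 2:
  p = (-10 - (4)·-2.067 - (-1)·2.400) / (7) = 0.095
  q = (-11 - (4)·-1.657 - (-1)·2.400) / (9) = -0.219
  r = (9 - (-4)·-1.657 - (-2)·-2.067) / (8) = -0.220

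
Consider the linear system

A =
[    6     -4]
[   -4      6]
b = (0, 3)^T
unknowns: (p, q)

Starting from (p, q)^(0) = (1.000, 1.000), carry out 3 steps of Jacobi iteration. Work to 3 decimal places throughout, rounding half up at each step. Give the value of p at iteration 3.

Iteration 1:
  p = (0 - (-4)·1.000) / (6) = 0.667
  q = (3 - (-4)·1.000) / (6) = 1.167
Iteration 2:
  p = (0 - (-4)·1.167) / (6) = 0.778
  q = (3 - (-4)·0.667) / (6) = 0.945
Iteration 3:
  p = (0 - (-4)·0.945) / (6) = 0.630
  q = (3 - (-4)·0.778) / (6) = 1.019

0.630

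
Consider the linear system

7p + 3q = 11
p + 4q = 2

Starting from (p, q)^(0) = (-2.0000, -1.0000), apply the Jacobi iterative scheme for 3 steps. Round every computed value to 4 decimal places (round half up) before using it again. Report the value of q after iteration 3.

Iteration 1:
  p = (11 - (3)·-1.0000) / (7) = 2.0000
  q = (2 - (1)·-2.0000) / (4) = 1.0000
Iteration 2:
  p = (11 - (3)·1.0000) / (7) = 1.1429
  q = (2 - (1)·2.0000) / (4) = 0.0000
Iteration 3:
  p = (11 - (3)·0.0000) / (7) = 1.5714
  q = (2 - (1)·1.1429) / (4) = 0.2143

0.2143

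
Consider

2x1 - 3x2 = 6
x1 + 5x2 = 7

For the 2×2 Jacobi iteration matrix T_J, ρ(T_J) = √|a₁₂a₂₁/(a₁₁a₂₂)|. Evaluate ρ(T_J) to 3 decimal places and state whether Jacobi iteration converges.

a₁₂a₂₁/(a₁₁a₂₂) = (-3)·(1) / ((2)·(5)) = -0.300000
ρ = √|-0.300000| = √0.300000 = 0.548
ρ < 1, so Jacobi converges

0.548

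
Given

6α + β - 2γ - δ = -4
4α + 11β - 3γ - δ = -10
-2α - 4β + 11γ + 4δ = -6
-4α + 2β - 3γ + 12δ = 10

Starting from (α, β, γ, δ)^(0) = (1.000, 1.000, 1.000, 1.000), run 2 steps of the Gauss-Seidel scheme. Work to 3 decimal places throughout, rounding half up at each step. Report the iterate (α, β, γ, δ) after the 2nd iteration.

Iteration 1:
  α = (-4 - (1)·1.000 - (-2)·1.000 - (-1)·1.000) / (6) = -0.333
  β = (-10 - (4)·-0.333 - (-3)·1.000 - (-1)·1.000) / (11) = -0.424
  γ = (-6 - (-2)·-0.333 - (-4)·-0.424 - (4)·1.000) / (11) = -1.124
  δ = (10 - (-4)·-0.333 - (2)·-0.424 - (-3)·-1.124) / (12) = 0.512
Iteration 2:
  α = (-4 - (1)·-0.424 - (-2)·-1.124 - (-1)·0.512) / (6) = -0.885
  β = (-10 - (4)·-0.885 - (-3)·-1.124 - (-1)·0.512) / (11) = -0.847
  γ = (-6 - (-2)·-0.885 - (-4)·-0.847 - (4)·0.512) / (11) = -1.201
  δ = (10 - (-4)·-0.885 - (2)·-0.847 - (-3)·-1.201) / (12) = 0.379

(-0.885, -0.847, -1.201, 0.379)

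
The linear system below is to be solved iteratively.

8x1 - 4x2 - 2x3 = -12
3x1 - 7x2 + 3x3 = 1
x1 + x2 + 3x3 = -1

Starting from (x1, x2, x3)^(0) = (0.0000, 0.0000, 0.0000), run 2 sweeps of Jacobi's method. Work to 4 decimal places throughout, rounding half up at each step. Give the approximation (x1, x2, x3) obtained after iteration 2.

(-1.6548, -0.9286, 0.2143)

Iteration 1:
  x1 = (-12 - (-4)·0.0000 - (-2)·0.0000) / (8) = -1.5000
  x2 = (1 - (3)·0.0000 - (3)·0.0000) / (-7) = -0.1429
  x3 = (-1 - (1)·0.0000 - (1)·0.0000) / (3) = -0.3333
Iteration 2:
  x1 = (-12 - (-4)·-0.1429 - (-2)·-0.3333) / (8) = -1.6548
  x2 = (1 - (3)·-1.5000 - (3)·-0.3333) / (-7) = -0.9286
  x3 = (-1 - (1)·-1.5000 - (1)·-0.1429) / (3) = 0.2143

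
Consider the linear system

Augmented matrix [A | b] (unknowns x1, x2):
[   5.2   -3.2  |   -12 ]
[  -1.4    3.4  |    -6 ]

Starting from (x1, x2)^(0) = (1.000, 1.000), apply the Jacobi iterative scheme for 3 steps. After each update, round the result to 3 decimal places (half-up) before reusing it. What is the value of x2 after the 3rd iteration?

-3.058

Iteration 1:
  x1 = (-12 - (-3.2)·1.000) / (5.2) = -1.692
  x2 = (-6 - (-1.4)·1.000) / (3.4) = -1.353
Iteration 2:
  x1 = (-12 - (-3.2)·-1.353) / (5.2) = -3.140
  x2 = (-6 - (-1.4)·-1.692) / (3.4) = -2.461
Iteration 3:
  x1 = (-12 - (-3.2)·-2.461) / (5.2) = -3.822
  x2 = (-6 - (-1.4)·-3.140) / (3.4) = -3.058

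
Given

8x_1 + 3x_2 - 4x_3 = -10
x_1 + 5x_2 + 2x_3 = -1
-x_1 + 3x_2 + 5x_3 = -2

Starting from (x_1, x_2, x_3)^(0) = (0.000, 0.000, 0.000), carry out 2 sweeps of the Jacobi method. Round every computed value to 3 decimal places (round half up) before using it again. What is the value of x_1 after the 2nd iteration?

-1.375

Iteration 1:
  x_1 = (-10 - (3)·0.000 - (-4)·0.000) / (8) = -1.250
  x_2 = (-1 - (1)·0.000 - (2)·0.000) / (5) = -0.200
  x_3 = (-2 - (-1)·0.000 - (3)·0.000) / (5) = -0.400
Iteration 2:
  x_1 = (-10 - (3)·-0.200 - (-4)·-0.400) / (8) = -1.375
  x_2 = (-1 - (1)·-1.250 - (2)·-0.400) / (5) = 0.210
  x_3 = (-2 - (-1)·-1.250 - (3)·-0.200) / (5) = -0.530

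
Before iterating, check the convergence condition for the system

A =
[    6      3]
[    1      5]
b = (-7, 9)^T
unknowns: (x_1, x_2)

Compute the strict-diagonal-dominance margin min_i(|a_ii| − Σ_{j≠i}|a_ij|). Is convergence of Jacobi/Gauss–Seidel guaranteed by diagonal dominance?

3

row 1: |6| − (3) = 3
row 2: |5| − (1) = 4
minimum over rows = 3 → strictly diagonally dominant (convergence guaranteed)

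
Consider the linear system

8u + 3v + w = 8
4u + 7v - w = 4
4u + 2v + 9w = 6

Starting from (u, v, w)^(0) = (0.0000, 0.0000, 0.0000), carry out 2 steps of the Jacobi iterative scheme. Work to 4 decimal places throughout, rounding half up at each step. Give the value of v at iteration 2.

Iteration 1:
  u = (8 - (3)·0.0000 - (1)·0.0000) / (8) = 1.0000
  v = (4 - (4)·0.0000 - (-1)·0.0000) / (7) = 0.5714
  w = (6 - (4)·0.0000 - (2)·0.0000) / (9) = 0.6667
Iteration 2:
  u = (8 - (3)·0.5714 - (1)·0.6667) / (8) = 0.7024
  v = (4 - (4)·1.0000 - (-1)·0.6667) / (7) = 0.0952
  w = (6 - (4)·1.0000 - (2)·0.5714) / (9) = 0.0952

0.0952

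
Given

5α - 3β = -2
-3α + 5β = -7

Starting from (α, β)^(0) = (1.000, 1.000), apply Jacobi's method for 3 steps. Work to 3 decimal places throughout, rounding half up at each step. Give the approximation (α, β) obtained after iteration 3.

Iteration 1:
  α = (-2 - (-3)·1.000) / (5) = 0.200
  β = (-7 - (-3)·1.000) / (5) = -0.800
Iteration 2:
  α = (-2 - (-3)·-0.800) / (5) = -0.880
  β = (-7 - (-3)·0.200) / (5) = -1.280
Iteration 3:
  α = (-2 - (-3)·-1.280) / (5) = -1.168
  β = (-7 - (-3)·-0.880) / (5) = -1.928

(-1.168, -1.928)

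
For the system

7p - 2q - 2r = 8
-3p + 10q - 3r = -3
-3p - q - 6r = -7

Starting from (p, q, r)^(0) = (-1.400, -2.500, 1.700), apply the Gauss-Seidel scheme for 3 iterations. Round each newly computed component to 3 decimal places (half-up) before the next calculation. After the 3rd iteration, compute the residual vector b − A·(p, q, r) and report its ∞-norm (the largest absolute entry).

0.229

Iteration 1:
  p = (8 - (-2)·-2.500 - (-2)·1.700) / (7) = 0.914
  q = (-3 - (-3)·0.914 - (-3)·1.700) / (10) = 0.484
  r = (-7 - (-3)·0.914 - (-1)·0.484) / (-6) = 0.629
Iteration 2:
  p = (8 - (-2)·0.484 - (-2)·0.629) / (7) = 1.461
  q = (-3 - (-3)·1.461 - (-3)·0.629) / (10) = 0.327
  r = (-7 - (-3)·1.461 - (-1)·0.327) / (-6) = 0.382
Iteration 3:
  p = (8 - (-2)·0.327 - (-2)·0.382) / (7) = 1.345
  q = (-3 - (-3)·1.345 - (-3)·0.382) / (10) = 0.218
  r = (-7 - (-3)·1.345 - (-1)·0.218) / (-6) = 0.458
Residual b − A·x = (-0.063, 0.229, 0.001); ∞-norm = 0.229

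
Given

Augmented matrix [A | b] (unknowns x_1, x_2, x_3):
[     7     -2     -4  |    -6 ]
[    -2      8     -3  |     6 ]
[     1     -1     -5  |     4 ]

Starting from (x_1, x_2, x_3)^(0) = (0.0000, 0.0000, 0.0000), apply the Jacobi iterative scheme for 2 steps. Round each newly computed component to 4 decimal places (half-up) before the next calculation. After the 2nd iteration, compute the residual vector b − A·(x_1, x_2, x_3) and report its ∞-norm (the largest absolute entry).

Iteration 1:
  x_1 = (-6 - (-2)·0.0000 - (-4)·0.0000) / (7) = -0.8571
  x_2 = (6 - (-2)·0.0000 - (-3)·0.0000) / (8) = 0.7500
  x_3 = (4 - (1)·0.0000 - (-1)·0.0000) / (-5) = -0.8000
Iteration 2:
  x_1 = (-6 - (-2)·0.7500 - (-4)·-0.8000) / (7) = -1.1000
  x_2 = (6 - (-2)·-0.8571 - (-3)·-0.8000) / (8) = 0.2357
  x_3 = (4 - (1)·-0.8571 - (-1)·0.7500) / (-5) = -1.1214
Residual b − A·x = (-2.3142, -1.4498, -0.2713); ∞-norm = 2.3142

2.3142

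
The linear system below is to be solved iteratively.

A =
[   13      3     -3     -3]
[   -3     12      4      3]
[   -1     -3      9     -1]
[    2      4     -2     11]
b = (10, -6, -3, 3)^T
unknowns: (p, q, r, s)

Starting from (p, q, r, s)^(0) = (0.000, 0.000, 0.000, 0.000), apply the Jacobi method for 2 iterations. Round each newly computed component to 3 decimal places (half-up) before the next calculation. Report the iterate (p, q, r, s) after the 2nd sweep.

(0.871, -0.265, -0.384, 0.254)

Iteration 1:
  p = (10 - (3)·0.000 - (-3)·0.000 - (-3)·0.000) / (13) = 0.769
  q = (-6 - (-3)·0.000 - (4)·0.000 - (3)·0.000) / (12) = -0.500
  r = (-3 - (-1)·0.000 - (-3)·0.000 - (-1)·0.000) / (9) = -0.333
  s = (3 - (2)·0.000 - (4)·0.000 - (-2)·0.000) / (11) = 0.273
Iteration 2:
  p = (10 - (3)·-0.500 - (-3)·-0.333 - (-3)·0.273) / (13) = 0.871
  q = (-6 - (-3)·0.769 - (4)·-0.333 - (3)·0.273) / (12) = -0.265
  r = (-3 - (-1)·0.769 - (-3)·-0.500 - (-1)·0.273) / (9) = -0.384
  s = (3 - (2)·0.769 - (4)·-0.500 - (-2)·-0.333) / (11) = 0.254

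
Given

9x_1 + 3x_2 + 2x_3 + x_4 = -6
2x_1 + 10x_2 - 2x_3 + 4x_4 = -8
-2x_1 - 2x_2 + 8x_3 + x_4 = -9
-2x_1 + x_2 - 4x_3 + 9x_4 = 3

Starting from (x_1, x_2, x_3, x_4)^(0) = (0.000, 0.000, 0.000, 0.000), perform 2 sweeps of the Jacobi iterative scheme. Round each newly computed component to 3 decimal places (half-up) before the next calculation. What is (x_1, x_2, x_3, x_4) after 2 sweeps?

Iteration 1:
  x_1 = (-6 - (3)·0.000 - (2)·0.000 - (1)·0.000) / (9) = -0.667
  x_2 = (-8 - (2)·0.000 - (-2)·0.000 - (4)·0.000) / (10) = -0.800
  x_3 = (-9 - (-2)·0.000 - (-2)·0.000 - (1)·0.000) / (8) = -1.125
  x_4 = (3 - (-2)·0.000 - (1)·0.000 - (-4)·0.000) / (9) = 0.333
Iteration 2:
  x_1 = (-6 - (3)·-0.800 - (2)·-1.125 - (1)·0.333) / (9) = -0.187
  x_2 = (-8 - (2)·-0.667 - (-2)·-1.125 - (4)·0.333) / (10) = -1.025
  x_3 = (-9 - (-2)·-0.667 - (-2)·-0.800 - (1)·0.333) / (8) = -1.533
  x_4 = (3 - (-2)·-0.667 - (1)·-0.800 - (-4)·-1.125) / (9) = -0.226

(-0.187, -1.025, -1.533, -0.226)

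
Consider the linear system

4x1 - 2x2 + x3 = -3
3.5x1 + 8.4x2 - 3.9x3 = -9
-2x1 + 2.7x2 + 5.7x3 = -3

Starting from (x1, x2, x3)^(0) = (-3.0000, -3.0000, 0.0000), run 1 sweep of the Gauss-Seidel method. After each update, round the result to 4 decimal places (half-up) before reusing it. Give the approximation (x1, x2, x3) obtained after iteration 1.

Iteration 1:
  x1 = (-3 - (-2)·-3.0000 - (1)·0.0000) / (4) = -2.2500
  x2 = (-9 - (3.5)·-2.2500 - (-3.9)·0.0000) / (8.4) = -0.1339
  x3 = (-3 - (-2)·-2.2500 - (2.7)·-0.1339) / (5.7) = -1.2524

(-2.2500, -0.1339, -1.2524)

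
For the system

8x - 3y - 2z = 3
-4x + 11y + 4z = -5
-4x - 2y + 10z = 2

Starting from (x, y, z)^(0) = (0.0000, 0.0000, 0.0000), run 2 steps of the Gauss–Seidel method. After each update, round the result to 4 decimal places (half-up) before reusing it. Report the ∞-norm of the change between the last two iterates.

Iteration 1:
  x = (3 - (-3)·0.0000 - (-2)·0.0000) / (8) = 0.3750
  y = (-5 - (-4)·0.3750 - (4)·0.0000) / (11) = -0.3182
  z = (2 - (-4)·0.3750 - (-2)·-0.3182) / (10) = 0.2864
Iteration 2:
  x = (3 - (-3)·-0.3182 - (-2)·0.2864) / (8) = 0.3273
  y = (-5 - (-4)·0.3273 - (4)·0.2864) / (11) = -0.4397
  z = (2 - (-4)·0.3273 - (-2)·-0.4397) / (10) = 0.2430
Change: (-0.0477, -0.1215, -0.0434) → max |·| = 0.1215

0.1215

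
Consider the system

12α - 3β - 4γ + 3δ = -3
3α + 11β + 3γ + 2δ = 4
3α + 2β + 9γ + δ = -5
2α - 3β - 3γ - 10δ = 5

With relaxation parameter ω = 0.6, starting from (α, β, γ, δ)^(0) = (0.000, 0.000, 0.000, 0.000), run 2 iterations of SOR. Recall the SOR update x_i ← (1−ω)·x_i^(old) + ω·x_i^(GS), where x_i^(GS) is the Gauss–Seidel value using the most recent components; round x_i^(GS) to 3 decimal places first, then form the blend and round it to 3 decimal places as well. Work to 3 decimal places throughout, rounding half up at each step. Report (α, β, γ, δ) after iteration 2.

(-0.196, 0.435, -0.466, -0.438)

Iteration 1:
  α: GS value = (-3 - (-3)·0.000 - (-4)·0.000 - (3)·0.000) / (12) = -0.250;  α ← (1−ω)·0.000 + ω·-0.250 = -0.150
  β: GS value = (4 - (3)·-0.150 - (3)·0.000 - (2)·0.000) / (11) = 0.405;  β ← (1−ω)·0.000 + ω·0.405 = 0.243
  γ: GS value = (-5 - (3)·-0.150 - (2)·0.243 - (1)·0.000) / (9) = -0.560;  γ ← (1−ω)·0.000 + ω·-0.560 = -0.336
  δ: GS value = (5 - (2)·-0.150 - (-3)·0.243 - (-3)·-0.336) / (-10) = -0.502;  δ ← (1−ω)·0.000 + ω·-0.502 = -0.301
Iteration 2:
  α: GS value = (-3 - (-3)·0.243 - (-4)·-0.336 - (3)·-0.301) / (12) = -0.226;  α ← (1−ω)·-0.150 + ω·-0.226 = -0.196
  β: GS value = (4 - (3)·-0.196 - (3)·-0.336 - (2)·-0.301) / (11) = 0.563;  β ← (1−ω)·0.243 + ω·0.563 = 0.435
  γ: GS value = (-5 - (3)·-0.196 - (2)·0.435 - (1)·-0.301) / (9) = -0.553;  γ ← (1−ω)·-0.336 + ω·-0.553 = -0.466
  δ: GS value = (5 - (2)·-0.196 - (-3)·0.435 - (-3)·-0.466) / (-10) = -0.530;  δ ← (1−ω)·-0.301 + ω·-0.530 = -0.438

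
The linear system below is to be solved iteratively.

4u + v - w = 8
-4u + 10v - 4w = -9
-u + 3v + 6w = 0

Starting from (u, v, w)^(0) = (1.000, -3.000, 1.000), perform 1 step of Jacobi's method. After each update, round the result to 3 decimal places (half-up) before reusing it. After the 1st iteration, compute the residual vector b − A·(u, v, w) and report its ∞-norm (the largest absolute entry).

Iteration 1:
  u = (8 - (1)·-3.000 - (-1)·1.000) / (4) = 3.000
  v = (-9 - (-4)·1.000 - (-4)·1.000) / (10) = -0.100
  w = (0 - (-1)·1.000 - (3)·-3.000) / (6) = 1.667
Residual b − A·x = (-2.233, 10.668, -6.702); ∞-norm = 10.668

10.668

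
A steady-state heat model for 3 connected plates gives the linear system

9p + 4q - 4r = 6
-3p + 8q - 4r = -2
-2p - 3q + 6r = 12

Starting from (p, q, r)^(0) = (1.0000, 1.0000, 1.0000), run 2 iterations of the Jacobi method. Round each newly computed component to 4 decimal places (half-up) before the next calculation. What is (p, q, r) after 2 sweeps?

Iteration 1:
  p = (6 - (4)·1.0000 - (-4)·1.0000) / (9) = 0.6667
  q = (-2 - (-3)·1.0000 - (-4)·1.0000) / (8) = 0.6250
  r = (12 - (-2)·1.0000 - (-3)·1.0000) / (6) = 2.8333
Iteration 2:
  p = (6 - (4)·0.6250 - (-4)·2.8333) / (9) = 1.6481
  q = (-2 - (-3)·0.6667 - (-4)·2.8333) / (8) = 1.4167
  r = (12 - (-2)·0.6667 - (-3)·0.6250) / (6) = 2.5347

(1.6481, 1.4167, 2.5347)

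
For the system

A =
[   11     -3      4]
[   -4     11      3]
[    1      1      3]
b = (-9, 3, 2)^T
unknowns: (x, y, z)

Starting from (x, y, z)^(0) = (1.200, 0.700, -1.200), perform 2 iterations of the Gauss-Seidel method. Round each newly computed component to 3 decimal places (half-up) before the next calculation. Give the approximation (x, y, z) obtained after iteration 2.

(-0.874, -0.196, 1.023)

Iteration 1:
  x = (-9 - (-3)·0.700 - (4)·-1.200) / (11) = -0.191
  y = (3 - (-4)·-0.191 - (3)·-1.200) / (11) = 0.531
  z = (2 - (1)·-0.191 - (1)·0.531) / (3) = 0.553
Iteration 2:
  x = (-9 - (-3)·0.531 - (4)·0.553) / (11) = -0.874
  y = (3 - (-4)·-0.874 - (3)·0.553) / (11) = -0.196
  z = (2 - (1)·-0.874 - (1)·-0.196) / (3) = 1.023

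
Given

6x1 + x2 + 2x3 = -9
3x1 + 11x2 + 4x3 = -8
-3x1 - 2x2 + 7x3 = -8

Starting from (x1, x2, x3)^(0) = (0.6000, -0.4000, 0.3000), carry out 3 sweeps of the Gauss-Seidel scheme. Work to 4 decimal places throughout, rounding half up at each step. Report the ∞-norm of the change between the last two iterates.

Iteration 1:
  x1 = (-9 - (1)·-0.4000 - (2)·0.3000) / (6) = -1.5333
  x2 = (-8 - (3)·-1.5333 - (4)·0.3000) / (11) = -0.4182
  x3 = (-8 - (-3)·-1.5333 - (-2)·-0.4182) / (7) = -1.9195
Iteration 2:
  x1 = (-9 - (1)·-0.4182 - (2)·-1.9195) / (6) = -0.7905
  x2 = (-8 - (3)·-0.7905 - (4)·-1.9195) / (11) = 0.1863
  x3 = (-8 - (-3)·-0.7905 - (-2)·0.1863) / (7) = -1.4284
Iteration 3:
  x1 = (-9 - (1)·0.1863 - (2)·-1.4284) / (6) = -1.0549
  x2 = (-8 - (3)·-1.0549 - (4)·-1.4284) / (11) = 0.0798
  x3 = (-8 - (-3)·-1.0549 - (-2)·0.0798) / (7) = -1.5722
Change: (-0.2644, -0.1065, -0.1438) → max |·| = 0.2644

0.2644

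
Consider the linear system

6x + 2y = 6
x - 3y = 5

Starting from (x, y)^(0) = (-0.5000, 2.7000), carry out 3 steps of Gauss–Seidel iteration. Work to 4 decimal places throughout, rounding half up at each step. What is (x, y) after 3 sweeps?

Iteration 1:
  x = (6 - (2)·2.7000) / (6) = 0.1000
  y = (5 - (1)·0.1000) / (-3) = -1.6333
Iteration 2:
  x = (6 - (2)·-1.6333) / (6) = 1.5444
  y = (5 - (1)·1.5444) / (-3) = -1.1519
Iteration 3:
  x = (6 - (2)·-1.1519) / (6) = 1.3840
  y = (5 - (1)·1.3840) / (-3) = -1.2053

(1.3840, -1.2053)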